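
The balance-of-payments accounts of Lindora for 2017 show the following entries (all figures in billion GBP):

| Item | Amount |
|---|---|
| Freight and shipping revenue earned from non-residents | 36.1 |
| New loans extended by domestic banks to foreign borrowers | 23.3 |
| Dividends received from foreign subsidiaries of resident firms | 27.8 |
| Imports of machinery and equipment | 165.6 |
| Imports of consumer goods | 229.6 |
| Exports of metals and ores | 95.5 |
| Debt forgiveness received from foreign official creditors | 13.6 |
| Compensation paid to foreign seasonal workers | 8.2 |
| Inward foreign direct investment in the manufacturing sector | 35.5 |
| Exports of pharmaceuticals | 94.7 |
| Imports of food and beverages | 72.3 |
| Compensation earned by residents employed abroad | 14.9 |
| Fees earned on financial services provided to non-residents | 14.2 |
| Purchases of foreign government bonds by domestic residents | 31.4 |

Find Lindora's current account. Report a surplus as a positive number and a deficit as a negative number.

-192.5

Goods: -72.3 + 95.5 + 94.7 - 229.6 - 165.6 = -277.3
Services: 14.2 + 36.1 = 50.3
Primary income: 27.8 - 8.2 + 14.9 = 34.5
Current account = (-277.3) + 50.3 + 34.5 = -192.5
(Excluded from the current account — financial account: new loans extended by domestic banks to foreign borrowers 23.3, inward foreign direct investment in the manufacturing sector 35.5, purchases of foreign government bonds by domestic residents 31.4; capital account: debt forgiveness received from foreign official creditors 13.6.)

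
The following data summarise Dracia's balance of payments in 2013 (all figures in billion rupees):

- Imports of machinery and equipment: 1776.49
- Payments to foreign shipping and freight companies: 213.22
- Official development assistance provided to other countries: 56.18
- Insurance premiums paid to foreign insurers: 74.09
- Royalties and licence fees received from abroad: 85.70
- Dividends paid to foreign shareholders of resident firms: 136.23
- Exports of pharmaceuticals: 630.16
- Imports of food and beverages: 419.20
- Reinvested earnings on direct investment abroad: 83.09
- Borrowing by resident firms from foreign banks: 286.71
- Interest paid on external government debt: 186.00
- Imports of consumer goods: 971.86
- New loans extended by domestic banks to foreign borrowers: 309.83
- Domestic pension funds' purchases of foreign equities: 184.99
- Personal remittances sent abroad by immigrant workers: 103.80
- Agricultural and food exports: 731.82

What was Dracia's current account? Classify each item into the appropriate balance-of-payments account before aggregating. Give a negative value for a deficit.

-2406.30

Goods: 630.16 - 419.20 - 1776.49 + 731.82 - 971.86 = -1805.57
Services: 85.70 - 213.22 - 74.09 = -201.61
Primary income: -136.23 - 186.00 + 83.09 = -239.14
Secondary income: -103.80 - 56.18 = -159.98
Current account = (-1805.57) + (-201.61) + (-239.14) + (-159.98) = -2406.30
(Excluded from the current account — financial account: borrowing by resident firms from foreign banks 286.71, new loans extended by domestic banks to foreign borrowers 309.83, domestic pension funds' purchases of foreign equities 184.99.)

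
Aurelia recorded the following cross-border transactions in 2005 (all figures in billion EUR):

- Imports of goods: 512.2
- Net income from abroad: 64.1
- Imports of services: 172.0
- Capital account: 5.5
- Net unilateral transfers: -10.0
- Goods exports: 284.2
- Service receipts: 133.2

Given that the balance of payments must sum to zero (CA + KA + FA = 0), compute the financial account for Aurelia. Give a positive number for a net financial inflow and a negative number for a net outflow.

Goods balance = 284.2 - 512.2 = -228.0
Services balance = 133.2 - 172.0 = -38.8
Trade balance (goods + services) = -228.0 + (-38.8) = -266.8
Net primary income = 64.1
Net secondary income = -10.0
Current account = -266.8 + 64.1 + (-10.0) = -212.7
Financial account = -(-212.7 + 5.5) = 207.2

207.2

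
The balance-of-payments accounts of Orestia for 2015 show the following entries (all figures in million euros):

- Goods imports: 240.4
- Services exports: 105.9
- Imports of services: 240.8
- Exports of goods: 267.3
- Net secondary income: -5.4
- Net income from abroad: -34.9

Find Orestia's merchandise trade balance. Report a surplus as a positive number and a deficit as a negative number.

Goods balance = 267.3 - 240.4 = 26.9

26.9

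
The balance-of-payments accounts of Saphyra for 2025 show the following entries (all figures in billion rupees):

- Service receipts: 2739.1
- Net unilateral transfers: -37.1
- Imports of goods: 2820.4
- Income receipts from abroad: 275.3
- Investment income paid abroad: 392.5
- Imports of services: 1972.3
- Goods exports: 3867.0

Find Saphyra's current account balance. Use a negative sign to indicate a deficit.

Goods balance = 3867.0 - 2820.4 = 1046.6
Services balance = 2739.1 - 1972.3 = 766.8
Trade balance (goods + services) = 1046.6 + 766.8 = 1813.4
Net primary income = 275.3 - 392.5 = -117.2
Net secondary income = -37.1
Current account = 1813.4 + (-117.2) + (-37.1) = 1659.1

1659.1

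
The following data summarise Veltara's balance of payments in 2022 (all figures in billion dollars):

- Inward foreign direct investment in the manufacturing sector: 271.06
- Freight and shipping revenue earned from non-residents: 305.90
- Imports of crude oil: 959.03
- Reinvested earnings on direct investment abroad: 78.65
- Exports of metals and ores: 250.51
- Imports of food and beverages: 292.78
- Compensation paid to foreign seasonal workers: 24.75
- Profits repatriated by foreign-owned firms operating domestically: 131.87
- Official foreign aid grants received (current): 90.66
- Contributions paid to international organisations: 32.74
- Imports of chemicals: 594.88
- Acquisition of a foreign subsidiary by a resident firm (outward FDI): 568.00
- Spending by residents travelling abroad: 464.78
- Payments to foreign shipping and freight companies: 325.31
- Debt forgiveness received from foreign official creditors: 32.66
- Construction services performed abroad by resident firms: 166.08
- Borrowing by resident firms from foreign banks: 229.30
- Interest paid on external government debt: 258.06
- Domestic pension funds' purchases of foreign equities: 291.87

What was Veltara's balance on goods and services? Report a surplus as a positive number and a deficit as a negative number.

Goods: 250.51 - 959.03 - 594.88 - 292.78 = -1596.18
Services: 166.08 - 464.78 - 325.31 + 305.90 = -318.11
Trade balance = -1596.18 + (-318.11) = -1914.29
(Excluded from the trade balance — financial account: inward foreign direct investment in the manufacturing sector 271.06, acquisition of a foreign subsidiary by a resident firm (outward FDI) 568.00, borrowing by resident firms from foreign banks 229.30, domestic pension funds' purchases of foreign equities 291.87; primary income: reinvested earnings on direct investment abroad 78.65, compensation paid to foreign seasonal workers 24.75, profits repatriated by foreign-owned firms operating domestically 131.87, interest paid on external government debt 258.06; secondary income: official foreign aid grants received (current) 90.66, contributions paid to international organisations 32.74; capital account: debt forgiveness received from foreign official creditors 32.66.)

-1914.29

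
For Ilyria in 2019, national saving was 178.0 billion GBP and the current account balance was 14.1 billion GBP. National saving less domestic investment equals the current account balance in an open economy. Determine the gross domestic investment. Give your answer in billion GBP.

I = S - CA = 178.0 - 14.1 = 163.9

163.9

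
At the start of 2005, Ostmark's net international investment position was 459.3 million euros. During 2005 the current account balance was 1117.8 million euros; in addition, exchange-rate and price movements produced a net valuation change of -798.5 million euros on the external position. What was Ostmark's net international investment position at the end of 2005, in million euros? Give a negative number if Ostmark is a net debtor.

778.6

Change in NIIP = current account + net valuation change = 1117.8 + (-798.5) = 319.3
End-of-year NIIP = 459.3 + 319.3 = 778.6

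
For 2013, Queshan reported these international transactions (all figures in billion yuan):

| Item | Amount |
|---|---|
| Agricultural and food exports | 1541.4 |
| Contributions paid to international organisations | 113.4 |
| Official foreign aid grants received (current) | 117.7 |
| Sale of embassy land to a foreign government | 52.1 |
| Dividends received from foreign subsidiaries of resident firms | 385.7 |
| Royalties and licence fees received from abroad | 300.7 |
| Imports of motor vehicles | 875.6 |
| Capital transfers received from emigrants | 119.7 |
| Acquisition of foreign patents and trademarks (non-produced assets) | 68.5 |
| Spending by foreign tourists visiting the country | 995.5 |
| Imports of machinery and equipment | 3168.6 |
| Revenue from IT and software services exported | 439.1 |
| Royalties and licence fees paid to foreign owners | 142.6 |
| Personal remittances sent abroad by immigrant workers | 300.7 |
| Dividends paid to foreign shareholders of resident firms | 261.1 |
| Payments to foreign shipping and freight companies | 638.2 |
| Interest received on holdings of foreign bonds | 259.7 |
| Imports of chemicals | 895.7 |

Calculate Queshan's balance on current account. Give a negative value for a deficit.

Goods: -895.7 - 3168.6 + 1541.4 - 875.6 = -3398.5
Services: 300.7 + 439.1 + 995.5 - 638.2 - 142.6 = 954.5
Primary income: 385.7 + 259.7 - 261.1 = 384.3
Secondary income: 117.7 - 113.4 - 300.7 = -296.4
Current account = (-3398.5) + 954.5 + 384.3 + (-296.4) = -2356.1
(Excluded from the current account — capital account: sale of embassy land to a foreign government 52.1, capital transfers received from emigrants 119.7, acquisition of foreign patents and trademarks (non-produced assets) 68.5.)

-2356.1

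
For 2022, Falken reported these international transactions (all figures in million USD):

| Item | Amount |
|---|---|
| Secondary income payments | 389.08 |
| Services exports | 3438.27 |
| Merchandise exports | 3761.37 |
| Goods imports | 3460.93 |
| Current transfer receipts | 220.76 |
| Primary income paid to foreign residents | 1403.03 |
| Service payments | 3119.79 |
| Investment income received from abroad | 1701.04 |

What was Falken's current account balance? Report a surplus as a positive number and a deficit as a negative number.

748.61

Goods balance = 3761.37 - 3460.93 = 300.44
Services balance = 3438.27 - 3119.79 = 318.48
Trade balance (goods + services) = 300.44 + 318.48 = 618.92
Net primary income = 1701.04 - 1403.03 = 298.01
Net secondary income = 220.76 - 389.08 = -168.32
Current account = 618.92 + 298.01 + (-168.32) = 748.61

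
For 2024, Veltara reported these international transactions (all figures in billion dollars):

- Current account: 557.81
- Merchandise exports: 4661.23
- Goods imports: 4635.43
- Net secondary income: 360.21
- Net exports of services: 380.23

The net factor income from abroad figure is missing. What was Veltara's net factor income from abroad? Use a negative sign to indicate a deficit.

Current account = goods balance + services balance + net primary income + net secondary income
Sum of the known components = 766.24
Net factor income from abroad = CA - (known components) = 557.81 - 766.24 = -208.43

-208.43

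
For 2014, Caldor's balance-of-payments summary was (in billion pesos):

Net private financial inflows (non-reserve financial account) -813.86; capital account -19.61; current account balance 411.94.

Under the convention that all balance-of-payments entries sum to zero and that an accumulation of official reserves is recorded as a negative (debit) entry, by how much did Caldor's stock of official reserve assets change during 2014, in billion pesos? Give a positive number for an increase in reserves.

-421.53

Official reserve transactions balance = -(411.94 + (-19.61) + (-813.86)) = 421.53
An accumulation of reserves is recorded as a debit (negative entry), so the change in the stock of reserves is the negative of that balance.
Change in official reserves = -(421.53) = -421.53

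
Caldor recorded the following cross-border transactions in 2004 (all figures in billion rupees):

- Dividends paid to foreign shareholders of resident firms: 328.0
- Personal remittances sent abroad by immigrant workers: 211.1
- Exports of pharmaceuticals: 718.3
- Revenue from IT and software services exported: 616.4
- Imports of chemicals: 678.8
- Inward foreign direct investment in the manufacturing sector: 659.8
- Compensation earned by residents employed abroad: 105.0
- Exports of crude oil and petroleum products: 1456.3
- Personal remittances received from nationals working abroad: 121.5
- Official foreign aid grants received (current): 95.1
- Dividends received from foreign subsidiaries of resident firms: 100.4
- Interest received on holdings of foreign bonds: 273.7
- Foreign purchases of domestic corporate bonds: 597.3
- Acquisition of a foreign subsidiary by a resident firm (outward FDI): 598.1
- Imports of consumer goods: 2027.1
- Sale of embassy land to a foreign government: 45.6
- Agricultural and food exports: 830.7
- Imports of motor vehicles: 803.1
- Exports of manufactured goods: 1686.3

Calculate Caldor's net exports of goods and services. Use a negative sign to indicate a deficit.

1799.0

Goods: -803.1 - 678.8 + 1456.3 + 830.7 + 718.3 - 2027.1 + 1686.3 = 1182.6
Services: 616.4
Trade balance = 1182.6 + 616.4 = 1799.0
(Excluded from the trade balance — primary income: dividends paid to foreign shareholders of resident firms 328.0, compensation earned by residents employed abroad 105.0, dividends received from foreign subsidiaries of resident firms 100.4, interest received on holdings of foreign bonds 273.7; secondary income: personal remittances sent abroad by immigrant workers 211.1, personal remittances received from nationals working abroad 121.5, official foreign aid grants received (current) 95.1; financial account: inward foreign direct investment in the manufacturing sector 659.8, foreign purchases of domestic corporate bonds 597.3, acquisition of a foreign subsidiary by a resident firm (outward FDI) 598.1; capital account: sale of embassy land to a foreign government 45.6.)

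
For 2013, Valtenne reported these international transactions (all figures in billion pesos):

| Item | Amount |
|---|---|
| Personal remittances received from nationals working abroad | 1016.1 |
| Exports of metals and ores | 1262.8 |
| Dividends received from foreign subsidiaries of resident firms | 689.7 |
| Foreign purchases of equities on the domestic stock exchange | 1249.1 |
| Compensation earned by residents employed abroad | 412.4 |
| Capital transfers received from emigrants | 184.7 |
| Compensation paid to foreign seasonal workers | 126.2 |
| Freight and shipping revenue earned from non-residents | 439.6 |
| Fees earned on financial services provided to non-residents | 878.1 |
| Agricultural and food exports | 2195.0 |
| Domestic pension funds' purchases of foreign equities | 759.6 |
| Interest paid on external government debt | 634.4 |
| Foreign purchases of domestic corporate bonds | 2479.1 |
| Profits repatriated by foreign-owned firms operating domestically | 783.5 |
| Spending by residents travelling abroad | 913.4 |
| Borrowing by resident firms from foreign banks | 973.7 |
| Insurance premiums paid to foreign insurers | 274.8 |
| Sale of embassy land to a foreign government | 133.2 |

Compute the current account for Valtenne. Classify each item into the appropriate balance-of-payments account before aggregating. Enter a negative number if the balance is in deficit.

Goods: 1262.8 + 2195.0 = 3457.8
Services: -274.8 + 878.1 + 439.6 - 913.4 = 129.5
Primary income: 689.7 + 412.4 - 126.2 - 634.4 - 783.5 = -442.0
Secondary income: 1016.1
Current account = 3457.8 + 129.5 + (-442.0) + 1016.1 = 4161.4
(Excluded from the current account — financial account: foreign purchases of equities on the domestic stock exchange 1249.1, domestic pension funds' purchases of foreign equities 759.6, foreign purchases of domestic corporate bonds 2479.1, borrowing by resident firms from foreign banks 973.7; capital account: capital transfers received from emigrants 184.7, sale of embassy land to a foreign government 133.2.)

4161.4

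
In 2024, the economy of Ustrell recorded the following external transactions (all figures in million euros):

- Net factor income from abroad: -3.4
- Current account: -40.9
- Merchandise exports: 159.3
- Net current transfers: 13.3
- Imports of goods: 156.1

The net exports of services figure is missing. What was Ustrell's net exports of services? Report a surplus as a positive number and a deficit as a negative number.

-54.0

Current account = goods balance + services balance + net primary income + net secondary income
Sum of the known components = 13.1
Net exports of services = CA - (known components) = -40.9 - 13.1 = -54.0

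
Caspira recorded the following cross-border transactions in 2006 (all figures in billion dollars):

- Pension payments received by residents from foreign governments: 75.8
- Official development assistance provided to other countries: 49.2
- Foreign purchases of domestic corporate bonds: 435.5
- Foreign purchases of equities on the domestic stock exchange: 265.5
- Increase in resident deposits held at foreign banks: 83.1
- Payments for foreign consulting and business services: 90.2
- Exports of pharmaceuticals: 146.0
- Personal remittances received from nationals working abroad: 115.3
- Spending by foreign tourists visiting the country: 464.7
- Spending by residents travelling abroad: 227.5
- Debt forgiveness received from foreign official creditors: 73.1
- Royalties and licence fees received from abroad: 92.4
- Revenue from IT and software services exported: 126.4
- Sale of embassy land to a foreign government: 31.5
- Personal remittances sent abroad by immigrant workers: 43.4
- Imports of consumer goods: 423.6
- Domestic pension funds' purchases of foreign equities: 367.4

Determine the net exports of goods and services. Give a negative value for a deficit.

88.2

Goods: 146.0 - 423.6 = -277.6
Services: -90.2 + 92.4 + 464.7 - 227.5 + 126.4 = 365.8
Trade balance = -277.6 + 365.8 = 88.2
(Excluded from the trade balance — secondary income: pension payments received by residents from foreign governments 75.8, official development assistance provided to other countries 49.2, personal remittances received from nationals working abroad 115.3, personal remittances sent abroad by immigrant workers 43.4; financial account: foreign purchases of domestic corporate bonds 435.5, foreign purchases of equities on the domestic stock exchange 265.5, increase in resident deposits held at foreign banks 83.1, domestic pension funds' purchases of foreign equities 367.4; capital account: debt forgiveness received from foreign official creditors 73.1, sale of embassy land to a foreign government 31.5.)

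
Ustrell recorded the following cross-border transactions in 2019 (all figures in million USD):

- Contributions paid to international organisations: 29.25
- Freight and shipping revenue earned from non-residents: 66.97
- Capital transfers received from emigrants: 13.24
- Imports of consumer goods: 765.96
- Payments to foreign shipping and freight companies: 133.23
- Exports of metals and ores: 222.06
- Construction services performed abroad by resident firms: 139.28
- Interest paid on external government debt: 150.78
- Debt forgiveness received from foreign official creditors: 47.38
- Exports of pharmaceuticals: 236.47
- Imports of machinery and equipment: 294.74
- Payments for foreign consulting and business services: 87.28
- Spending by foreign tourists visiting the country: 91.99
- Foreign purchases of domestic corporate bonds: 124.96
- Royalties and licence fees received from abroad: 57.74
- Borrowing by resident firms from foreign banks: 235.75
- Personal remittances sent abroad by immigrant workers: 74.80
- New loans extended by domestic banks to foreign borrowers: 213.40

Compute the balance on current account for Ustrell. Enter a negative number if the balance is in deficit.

Goods: -765.96 + 236.47 - 294.74 + 222.06 = -602.17
Services: 139.28 - 133.23 + 66.97 - 87.28 + 91.99 + 57.74 = 135.47
Primary income: -150.78
Secondary income: -29.25 - 74.80 = -104.05
Current account = (-602.17) + 135.47 + (-150.78) + (-104.05) = -721.53
(Excluded from the current account — capital account: capital transfers received from emigrants 13.24, debt forgiveness received from foreign official creditors 47.38; financial account: foreign purchases of domestic corporate bonds 124.96, borrowing by resident firms from foreign banks 235.75, new loans extended by domestic banks to foreign borrowers 213.40.)

-721.53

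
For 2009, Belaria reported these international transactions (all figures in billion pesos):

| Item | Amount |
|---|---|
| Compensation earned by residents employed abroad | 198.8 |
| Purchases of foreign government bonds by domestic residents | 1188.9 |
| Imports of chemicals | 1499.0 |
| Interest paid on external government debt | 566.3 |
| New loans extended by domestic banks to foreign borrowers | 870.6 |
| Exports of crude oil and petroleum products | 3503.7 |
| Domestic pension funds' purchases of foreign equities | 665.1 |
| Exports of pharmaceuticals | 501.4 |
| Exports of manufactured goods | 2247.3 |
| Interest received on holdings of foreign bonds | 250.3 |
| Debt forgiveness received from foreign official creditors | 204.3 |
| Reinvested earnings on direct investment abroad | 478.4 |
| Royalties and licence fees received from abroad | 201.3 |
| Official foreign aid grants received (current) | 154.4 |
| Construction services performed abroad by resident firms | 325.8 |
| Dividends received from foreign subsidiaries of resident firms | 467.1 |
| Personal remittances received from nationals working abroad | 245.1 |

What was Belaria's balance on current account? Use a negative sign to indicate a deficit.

6508.3

Goods: 3503.7 + 501.4 + 2247.3 - 1499.0 = 4753.4
Services: 325.8 + 201.3 = 527.1
Primary income: 467.1 + 478.4 + 250.3 - 566.3 + 198.8 = 828.3
Secondary income: 245.1 + 154.4 = 399.5
Current account = 4753.4 + 527.1 + 828.3 + 399.5 = 6508.3
(Excluded from the current account — financial account: purchases of foreign government bonds by domestic residents 1188.9, new loans extended by domestic banks to foreign borrowers 870.6, domestic pension funds' purchases of foreign equities 665.1; capital account: debt forgiveness received from foreign official creditors 204.3.)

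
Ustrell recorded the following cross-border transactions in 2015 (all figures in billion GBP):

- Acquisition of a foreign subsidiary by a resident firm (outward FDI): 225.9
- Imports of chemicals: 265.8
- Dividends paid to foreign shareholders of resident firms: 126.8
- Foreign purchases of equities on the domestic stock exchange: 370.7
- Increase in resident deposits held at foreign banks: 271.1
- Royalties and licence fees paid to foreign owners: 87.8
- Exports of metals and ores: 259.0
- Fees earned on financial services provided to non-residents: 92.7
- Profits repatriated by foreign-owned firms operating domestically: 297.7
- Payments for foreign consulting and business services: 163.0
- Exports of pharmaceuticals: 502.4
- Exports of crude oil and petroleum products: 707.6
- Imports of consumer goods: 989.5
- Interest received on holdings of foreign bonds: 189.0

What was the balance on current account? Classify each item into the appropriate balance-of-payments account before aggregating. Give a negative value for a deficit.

-179.9

Goods: 259.0 - 989.5 - 265.8 + 707.6 + 502.4 = 213.7
Services: -87.8 + 92.7 - 163.0 = -158.1
Primary income: 189.0 - 126.8 - 297.7 = -235.5
Current account = 213.7 + (-158.1) + (-235.5) = -179.9
(Excluded from the current account — financial account: acquisition of a foreign subsidiary by a resident firm (outward FDI) 225.9, foreign purchases of equities on the domestic stock exchange 370.7, increase in resident deposits held at foreign banks 271.1.)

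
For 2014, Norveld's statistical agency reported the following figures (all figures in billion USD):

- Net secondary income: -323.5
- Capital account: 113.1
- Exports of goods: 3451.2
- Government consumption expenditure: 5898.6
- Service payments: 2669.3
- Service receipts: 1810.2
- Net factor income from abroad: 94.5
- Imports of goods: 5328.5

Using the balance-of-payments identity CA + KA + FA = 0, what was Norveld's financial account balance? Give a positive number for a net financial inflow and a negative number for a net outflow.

2852.3

Goods balance = 3451.2 - 5328.5 = -1877.3
Services balance = 1810.2 - 2669.3 = -859.1
Trade balance (goods + services) = -1877.3 + (-859.1) = -2736.4
Net primary income = 94.5
Net secondary income = -323.5
Current account = -2736.4 + 94.5 + (-323.5) = -2965.4
Financial account = -(-2965.4 + 113.1) = 2852.3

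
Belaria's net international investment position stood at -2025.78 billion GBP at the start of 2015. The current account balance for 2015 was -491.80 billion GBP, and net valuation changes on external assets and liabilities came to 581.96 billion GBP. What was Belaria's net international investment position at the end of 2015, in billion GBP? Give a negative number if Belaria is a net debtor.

Change in NIIP = current account + net valuation change = -491.80 + 581.96 = 90.16
End-of-year NIIP = -2025.78 + 90.16 = -1935.62

-1935.62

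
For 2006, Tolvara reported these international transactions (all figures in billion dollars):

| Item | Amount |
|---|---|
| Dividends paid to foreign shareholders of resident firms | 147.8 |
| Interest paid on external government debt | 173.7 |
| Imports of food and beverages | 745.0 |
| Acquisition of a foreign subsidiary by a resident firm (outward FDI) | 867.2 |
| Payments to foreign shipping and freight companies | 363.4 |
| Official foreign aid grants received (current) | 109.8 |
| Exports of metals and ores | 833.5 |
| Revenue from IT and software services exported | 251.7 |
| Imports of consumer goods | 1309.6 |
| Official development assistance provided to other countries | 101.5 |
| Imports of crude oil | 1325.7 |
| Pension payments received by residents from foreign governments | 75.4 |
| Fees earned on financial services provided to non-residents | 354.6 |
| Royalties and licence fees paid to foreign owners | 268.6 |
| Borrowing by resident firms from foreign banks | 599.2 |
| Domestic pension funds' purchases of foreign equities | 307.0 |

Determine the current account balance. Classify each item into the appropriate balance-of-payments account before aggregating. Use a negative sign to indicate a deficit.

-2810.3

Goods: -1309.6 - 745.0 + 833.5 - 1325.7 = -2546.8
Services: -363.4 + 354.6 - 268.6 + 251.7 = -25.7
Primary income: -147.8 - 173.7 = -321.5
Secondary income: 109.8 + 75.4 - 101.5 = 83.7
Current account = (-2546.8) + (-25.7) + (-321.5) + 83.7 = -2810.3
(Excluded from the current account — financial account: acquisition of a foreign subsidiary by a resident firm (outward FDI) 867.2, borrowing by resident firms from foreign banks 599.2, domestic pension funds' purchases of foreign equities 307.0.)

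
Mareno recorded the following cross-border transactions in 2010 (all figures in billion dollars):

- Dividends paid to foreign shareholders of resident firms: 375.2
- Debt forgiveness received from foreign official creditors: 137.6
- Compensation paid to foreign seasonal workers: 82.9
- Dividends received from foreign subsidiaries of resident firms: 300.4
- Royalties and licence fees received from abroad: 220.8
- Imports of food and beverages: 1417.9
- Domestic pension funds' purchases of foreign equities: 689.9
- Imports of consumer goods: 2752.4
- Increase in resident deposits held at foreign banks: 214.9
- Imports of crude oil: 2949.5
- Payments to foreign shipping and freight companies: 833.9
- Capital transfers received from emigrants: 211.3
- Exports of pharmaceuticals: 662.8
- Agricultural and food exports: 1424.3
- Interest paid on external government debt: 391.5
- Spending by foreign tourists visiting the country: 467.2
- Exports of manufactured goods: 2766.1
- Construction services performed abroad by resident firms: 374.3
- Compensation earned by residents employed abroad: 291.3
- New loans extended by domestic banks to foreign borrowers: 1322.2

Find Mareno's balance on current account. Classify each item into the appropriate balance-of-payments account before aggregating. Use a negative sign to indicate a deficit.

-2296.1

Goods: 662.8 - 2949.5 - 2752.4 + 2766.1 - 1417.9 + 1424.3 = -2266.6
Services: 374.3 + 467.2 - 833.9 + 220.8 = 228.4
Primary income: -82.9 - 375.2 + 291.3 + 300.4 - 391.5 = -257.9
Current account = (-2266.6) + 228.4 + (-257.9) = -2296.1
(Excluded from the current account — capital account: debt forgiveness received from foreign official creditors 137.6, capital transfers received from emigrants 211.3; financial account: domestic pension funds' purchases of foreign equities 689.9, increase in resident deposits held at foreign banks 214.9, new loans extended by domestic banks to foreign borrowers 1322.2.)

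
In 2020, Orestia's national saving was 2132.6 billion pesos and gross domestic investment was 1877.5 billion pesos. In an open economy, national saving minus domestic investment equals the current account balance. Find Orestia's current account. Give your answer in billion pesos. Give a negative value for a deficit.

255.1

CA = S - I = 2132.6 - 1877.5 = 255.1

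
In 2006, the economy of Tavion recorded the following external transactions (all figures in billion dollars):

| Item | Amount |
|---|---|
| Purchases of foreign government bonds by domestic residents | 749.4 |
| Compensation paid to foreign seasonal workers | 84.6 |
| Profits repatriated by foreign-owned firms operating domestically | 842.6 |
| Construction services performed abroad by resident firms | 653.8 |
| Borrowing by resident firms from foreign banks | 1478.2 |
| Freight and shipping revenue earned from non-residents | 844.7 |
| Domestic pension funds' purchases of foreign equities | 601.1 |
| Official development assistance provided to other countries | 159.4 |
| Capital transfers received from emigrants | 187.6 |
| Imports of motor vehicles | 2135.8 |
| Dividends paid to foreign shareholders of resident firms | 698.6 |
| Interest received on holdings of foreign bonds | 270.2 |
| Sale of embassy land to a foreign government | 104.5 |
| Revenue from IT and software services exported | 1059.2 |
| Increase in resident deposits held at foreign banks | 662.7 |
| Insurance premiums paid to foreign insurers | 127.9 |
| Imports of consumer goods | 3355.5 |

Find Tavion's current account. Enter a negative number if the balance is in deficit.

Goods: -3355.5 - 2135.8 = -5491.3
Services: -127.9 + 1059.2 + 653.8 + 844.7 = 2429.8
Primary income: 270.2 - 84.6 - 842.6 - 698.6 = -1355.6
Secondary income: -159.4
Current account = (-5491.3) + 2429.8 + (-1355.6) + (-159.4) = -4576.5
(Excluded from the current account — financial account: purchases of foreign government bonds by domestic residents 749.4, borrowing by resident firms from foreign banks 1478.2, domestic pension funds' purchases of foreign equities 601.1, increase in resident deposits held at foreign banks 662.7; capital account: capital transfers received from emigrants 187.6, sale of embassy land to a foreign government 104.5.)

-4576.5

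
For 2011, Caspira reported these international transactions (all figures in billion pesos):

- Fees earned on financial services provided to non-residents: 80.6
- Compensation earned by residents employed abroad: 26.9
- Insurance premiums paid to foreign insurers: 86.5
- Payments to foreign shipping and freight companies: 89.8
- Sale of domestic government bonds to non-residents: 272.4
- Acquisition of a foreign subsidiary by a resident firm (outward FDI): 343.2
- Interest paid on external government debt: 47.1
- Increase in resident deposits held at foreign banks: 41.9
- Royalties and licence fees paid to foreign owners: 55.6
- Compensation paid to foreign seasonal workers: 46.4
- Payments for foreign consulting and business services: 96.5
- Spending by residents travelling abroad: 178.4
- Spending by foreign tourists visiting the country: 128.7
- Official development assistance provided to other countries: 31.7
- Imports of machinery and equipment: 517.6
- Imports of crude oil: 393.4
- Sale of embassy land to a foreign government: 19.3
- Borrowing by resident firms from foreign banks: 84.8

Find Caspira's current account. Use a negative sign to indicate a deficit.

-1306.8

Goods: -517.6 - 393.4 = -911.0
Services: 128.7 + 80.6 - 178.4 - 86.5 - 55.6 - 96.5 - 89.8 = -297.5
Primary income: 26.9 - 47.1 - 46.4 = -66.6
Secondary income: -31.7
Current account = (-911.0) + (-297.5) + (-66.6) + (-31.7) = -1306.8
(Excluded from the current account — financial account: sale of domestic government bonds to non-residents 272.4, acquisition of a foreign subsidiary by a resident firm (outward FDI) 343.2, increase in resident deposits held at foreign banks 41.9, borrowing by resident firms from foreign banks 84.8; capital account: sale of embassy land to a foreign government 19.3.)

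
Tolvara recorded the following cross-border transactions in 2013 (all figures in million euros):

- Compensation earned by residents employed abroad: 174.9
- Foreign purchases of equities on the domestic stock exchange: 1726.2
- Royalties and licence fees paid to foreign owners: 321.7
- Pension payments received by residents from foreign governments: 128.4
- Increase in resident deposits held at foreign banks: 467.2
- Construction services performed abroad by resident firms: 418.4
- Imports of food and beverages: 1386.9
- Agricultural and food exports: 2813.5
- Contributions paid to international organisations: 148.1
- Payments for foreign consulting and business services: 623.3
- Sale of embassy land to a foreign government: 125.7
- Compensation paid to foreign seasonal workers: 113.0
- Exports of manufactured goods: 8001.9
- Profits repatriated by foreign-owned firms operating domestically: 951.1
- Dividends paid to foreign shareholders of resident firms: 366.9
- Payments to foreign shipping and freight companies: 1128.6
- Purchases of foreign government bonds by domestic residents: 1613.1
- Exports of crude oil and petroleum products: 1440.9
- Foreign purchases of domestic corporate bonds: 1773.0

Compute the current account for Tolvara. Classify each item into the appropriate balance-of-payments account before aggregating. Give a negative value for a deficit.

7938.4

Goods: 2813.5 - 1386.9 + 8001.9 + 1440.9 = 10869.4
Services: -623.3 - 1128.6 - 321.7 + 418.4 = -1655.2
Primary income: -366.9 - 951.1 + 174.9 - 113.0 = -1256.1
Secondary income: -148.1 + 128.4 = -19.7
Current account = 10869.4 + (-1655.2) + (-1256.1) + (-19.7) = 7938.4
(Excluded from the current account — financial account: foreign purchases of equities on the domestic stock exchange 1726.2, increase in resident deposits held at foreign banks 467.2, purchases of foreign government bonds by domestic residents 1613.1, foreign purchases of domestic corporate bonds 1773.0; capital account: sale of embassy land to a foreign government 125.7.)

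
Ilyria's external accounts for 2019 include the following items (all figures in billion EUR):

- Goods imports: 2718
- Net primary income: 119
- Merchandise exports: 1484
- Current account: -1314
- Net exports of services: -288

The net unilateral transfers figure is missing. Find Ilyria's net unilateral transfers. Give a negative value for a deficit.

Current account = goods balance + services balance + net primary income + net secondary income
Sum of the known components = -1403
Net unilateral transfers = CA - (known components) = -1314 - (-1403) = 89

89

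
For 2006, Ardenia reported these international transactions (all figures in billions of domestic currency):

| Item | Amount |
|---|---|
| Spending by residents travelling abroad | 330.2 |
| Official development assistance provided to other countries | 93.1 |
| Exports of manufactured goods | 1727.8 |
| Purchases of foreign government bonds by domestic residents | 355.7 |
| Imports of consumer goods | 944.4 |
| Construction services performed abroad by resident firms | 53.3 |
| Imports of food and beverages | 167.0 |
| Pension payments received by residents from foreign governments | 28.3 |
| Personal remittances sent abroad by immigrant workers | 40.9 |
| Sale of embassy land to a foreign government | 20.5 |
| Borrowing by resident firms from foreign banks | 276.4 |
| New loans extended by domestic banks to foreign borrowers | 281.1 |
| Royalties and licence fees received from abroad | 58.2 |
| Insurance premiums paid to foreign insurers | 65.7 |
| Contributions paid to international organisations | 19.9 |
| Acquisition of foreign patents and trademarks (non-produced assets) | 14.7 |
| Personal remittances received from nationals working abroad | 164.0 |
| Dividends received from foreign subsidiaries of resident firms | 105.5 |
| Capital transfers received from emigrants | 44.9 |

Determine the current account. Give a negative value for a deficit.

Goods: -944.4 + 1727.8 - 167.0 = 616.4
Services: 53.3 - 65.7 + 58.2 - 330.2 = -284.4
Primary income: 105.5
Secondary income: -93.1 - 40.9 - 19.9 + 28.3 + 164.0 = 38.4
Current account = 616.4 + (-284.4) + 105.5 + 38.4 = 475.9
(Excluded from the current account — financial account: purchases of foreign government bonds by domestic residents 355.7, borrowing by resident firms from foreign banks 276.4, new loans extended by domestic banks to foreign borrowers 281.1; capital account: sale of embassy land to a foreign government 20.5, acquisition of foreign patents and trademarks (non-produced assets) 14.7, capital transfers received from emigrants 44.9.)

475.9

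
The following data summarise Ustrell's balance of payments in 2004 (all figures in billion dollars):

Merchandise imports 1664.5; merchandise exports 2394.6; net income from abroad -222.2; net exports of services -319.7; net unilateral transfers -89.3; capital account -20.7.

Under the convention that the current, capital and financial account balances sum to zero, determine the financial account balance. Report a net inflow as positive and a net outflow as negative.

Goods balance = 2394.6 - 1664.5 = 730.1
Services balance = -319.7
Trade balance (goods + services) = 730.1 + (-319.7) = 410.4
Net primary income = -222.2
Net secondary income = -89.3
Current account = 410.4 + (-222.2) + (-89.3) = 98.9
Financial account = -(98.9 + (-20.7)) = -78.2

-78.2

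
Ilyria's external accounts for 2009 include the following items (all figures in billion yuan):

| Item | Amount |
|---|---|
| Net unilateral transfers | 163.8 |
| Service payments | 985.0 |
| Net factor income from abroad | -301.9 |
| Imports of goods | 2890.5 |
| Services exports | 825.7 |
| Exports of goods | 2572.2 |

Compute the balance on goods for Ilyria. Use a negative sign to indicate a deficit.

-318.3

Goods balance = 2572.2 - 2890.5 = -318.3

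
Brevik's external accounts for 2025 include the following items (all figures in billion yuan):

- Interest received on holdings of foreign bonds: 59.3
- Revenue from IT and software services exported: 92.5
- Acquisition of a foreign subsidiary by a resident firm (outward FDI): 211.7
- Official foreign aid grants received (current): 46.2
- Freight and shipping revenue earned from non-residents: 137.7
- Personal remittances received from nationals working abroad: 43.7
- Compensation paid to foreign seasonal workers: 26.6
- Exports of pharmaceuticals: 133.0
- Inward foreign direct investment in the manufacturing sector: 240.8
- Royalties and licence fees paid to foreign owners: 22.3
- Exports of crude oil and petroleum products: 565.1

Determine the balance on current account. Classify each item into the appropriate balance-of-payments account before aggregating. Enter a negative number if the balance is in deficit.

1028.6

Goods: 133.0 + 565.1 = 698.1
Services: 92.5 - 22.3 + 137.7 = 207.9
Primary income: 59.3 - 26.6 = 32.7
Secondary income: 46.2 + 43.7 = 89.9
Current account = 698.1 + 207.9 + 32.7 + 89.9 = 1028.6
(Excluded from the current account — financial account: acquisition of a foreign subsidiary by a resident firm (outward FDI) 211.7, inward foreign direct investment in the manufacturing sector 240.8.)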